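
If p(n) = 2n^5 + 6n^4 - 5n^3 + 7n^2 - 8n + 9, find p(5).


Using direct substitution:
  2 * (5)^5 = 6250
  6 * (5)^4 = 3750
  -5 * (5)^3 = -625
  7 * (5)^2 = 175
  -8 * (5)^1 = -40
  constant: 9
Sum = 6250 + 3750 - 625 + 175 - 40 + 9 = 9519


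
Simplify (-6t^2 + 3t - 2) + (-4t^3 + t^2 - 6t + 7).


Align terms by degree and add:
  -6t^2 + 3t - 2
  -4t^3 + t^2 - 6t + 7
= -4t^3 - 5t^2 - 3t + 5


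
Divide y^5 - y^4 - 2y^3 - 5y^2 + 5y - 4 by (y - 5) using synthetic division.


Synthetic division with c = 5. Coefficients: 1, -1, -2, -5, 5, -4
Bring down 1.
  1 * 5 = 5; 5 - 1 = 4
  4 * 5 = 20; 20 - 2 = 18
  18 * 5 = 90; 90 - 5 = 85
  85 * 5 = 425; 425 + 5 = 430
  430 * 5 = 2150; 2150 - 4 = 2146
Quotient: y^4 + 4y^3 + 18y^2 + 85y + 430, Remainder: 2146


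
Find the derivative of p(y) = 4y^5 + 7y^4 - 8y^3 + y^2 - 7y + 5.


Apply the power rule term by term:
  d/dy(4y^5) = 20y^4
  d/dy(7y^4) = 28y^3
  d/dy(-8y^3) = -24y^2
  d/dy(y^2) = 2y
  d/dy(-7y) = -7
  d/dy(5) = 0
p'(y) = 20y^4 + 28y^3 - 24y^2 + 2y - 7


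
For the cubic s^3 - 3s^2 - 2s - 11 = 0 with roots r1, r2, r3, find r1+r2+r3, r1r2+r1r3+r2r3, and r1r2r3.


Monic cubic s^3+bs^2+cs+d=0: sum=-b, pairwise sum=c, product=-d.
b=-3, c=-2, d=-11
r1+r2+r3 = 3
r1r2+r1r3+r2r3 = -2
r1r2r3 = 11


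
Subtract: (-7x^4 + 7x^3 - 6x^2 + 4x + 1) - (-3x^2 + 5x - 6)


Distribute the minus sign:
  (-7x^4 + 7x^3 - 6x^2 + 4x + 1)
- (-3x^2 + 5x - 6)
Negate second polynomial: 3x^2 - 5x + 6
Add: -7x^4 + 7x^3 - 3x^2 - x + 7


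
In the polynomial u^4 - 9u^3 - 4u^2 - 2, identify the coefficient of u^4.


Read off the coefficient of u^4: 1


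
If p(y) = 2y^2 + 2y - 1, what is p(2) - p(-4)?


p(2) = 11
p(-4) = 23
p(2) - p(-4) = 11 - 23 = -12


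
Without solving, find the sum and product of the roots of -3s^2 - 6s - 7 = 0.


For as^2+bs+c=0: sum = -b/a, product = c/a.
a=-3, b=-6, c=-7
Sum = -(-6)/-3 = -2
Product = (-7)/-3 = 7/3


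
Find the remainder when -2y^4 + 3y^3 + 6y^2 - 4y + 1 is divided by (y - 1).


By the Remainder Theorem, the remainder equals p(1):
  -2*(1)^4 = -2
  3*(1)^3 = 3
  6*(1)^2 = 6
  -4*(1)^1 = -4
  constant: 1
Sum: -2 + 3 + 6 - 4 + 1 = 4


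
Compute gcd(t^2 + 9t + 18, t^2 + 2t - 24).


Factor each:
  t^2 + 9t + 18 = (t + 6)(t + 3)
  t^2 + 2t - 24 = (t + 6)(t - 4)
Common monic factor: t + 6


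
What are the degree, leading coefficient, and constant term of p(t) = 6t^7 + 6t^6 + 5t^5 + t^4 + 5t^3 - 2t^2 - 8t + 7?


Highest power of t is 7, with coefficient 6. Constant term is 7.
Degree = 7, leading coefficient = 6, constant term = 7


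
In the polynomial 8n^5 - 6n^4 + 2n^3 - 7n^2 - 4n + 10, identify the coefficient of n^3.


Read off the coefficient of n^3: 2


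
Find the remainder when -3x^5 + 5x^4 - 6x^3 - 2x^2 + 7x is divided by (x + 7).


By the Remainder Theorem, the remainder equals p(-7):
  -3*(-7)^5 = 50421
  5*(-7)^4 = 12005
  -6*(-7)^3 = 2058
  -2*(-7)^2 = -98
  7*(-7)^1 = -49
  constant: 0
Sum: 50421 + 12005 + 2058 - 98 - 49 + 0 = 64337


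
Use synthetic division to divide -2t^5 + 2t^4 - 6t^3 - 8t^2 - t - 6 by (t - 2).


Synthetic division with c = 2. Coefficients: -2, 2, -6, -8, -1, -6
Bring down -2.
  -2 * 2 = -4; -4 + 2 = -2
  -2 * 2 = -4; -4 - 6 = -10
  -10 * 2 = -20; -20 - 8 = -28
  -28 * 2 = -56; -56 - 1 = -57
  -57 * 2 = -114; -114 - 6 = -120
Quotient: -2t^4 - 2t^3 - 10t^2 - 28t - 57, Remainder: -120


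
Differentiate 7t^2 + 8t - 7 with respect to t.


Apply the power rule term by term:
  d/dt(7t^2) = 14t
  d/dt(8t) = 8
  d/dt(-7) = 0
p'(t) = 14t + 8


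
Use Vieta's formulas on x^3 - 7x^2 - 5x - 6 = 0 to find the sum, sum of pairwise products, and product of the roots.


Monic cubic x^3+bx^2+cx+d=0: sum=-b, pairwise sum=c, product=-d.
b=-7, c=-5, d=-6
r1+r2+r3 = 7
r1r2+r1r3+r2r3 = -5
r1r2r3 = 6


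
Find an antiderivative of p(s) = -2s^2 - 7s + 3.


Reverse power rule on each term:
  ∫ -2s^2 ds = -(2/3)s^3
  ∫ -7s ds = -(7/2)s^2
  ∫ 3 ds = 3s
F(s) = -(2/3)s^3 - (7/2)s^2 + 3s + C


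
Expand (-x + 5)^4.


Expand (-x + 5)^4 by repeated multiplication:
  (-x + 5)^2 = x^2 - 10x + 25
  (-x + 5)^3 = -x^3 + 15x^2 - 75x + 125
= x^4 - 20x^3 + 150x^2 - 500x + 625


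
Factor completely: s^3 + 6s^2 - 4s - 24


Try integer roots (divisors of -24). s=-2: p(-2)=0.
Divide out (s + 2): quotient is s^2 + 4s - 12.
Factor the quadratic: (s - 2)(s + 6)
Result: (s + 2)(s - 2)(s + 6)


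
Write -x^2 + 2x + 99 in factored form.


Roots satisfy r1 + r2 = -b/a = 2 and r1*r2 = c/a = -99.
So r1 = 11, r2 = -9.
-x^2 + 2x + 99 = -(x - r1)(x - r2) = -(x - 11)(x + 9)


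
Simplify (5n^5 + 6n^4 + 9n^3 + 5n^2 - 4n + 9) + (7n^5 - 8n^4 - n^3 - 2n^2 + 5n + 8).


Align terms by degree and add:
  5n^5 + 6n^4 + 9n^3 + 5n^2 - 4n + 9
+ 7n^5 - 8n^4 - n^3 - 2n^2 + 5n + 8
= 12n^5 - 2n^4 + 8n^3 + 3n^2 + n + 17


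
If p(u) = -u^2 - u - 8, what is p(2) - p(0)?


p(2) = -14
p(0) = -8
p(2) - p(0) = -14 + 8 = -6


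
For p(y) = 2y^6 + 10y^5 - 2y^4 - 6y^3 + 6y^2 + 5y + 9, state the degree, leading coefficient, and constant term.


Highest power of y is 6, with coefficient 2. Constant term is 9.
Degree = 6, leading coefficient = 2, constant term = 9


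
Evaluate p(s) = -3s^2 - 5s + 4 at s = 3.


Using direct substitution:
  -3 * (3)^2 = -27
  -5 * (3)^1 = -15
  constant: 4
Sum = -27 - 15 + 4 = -38


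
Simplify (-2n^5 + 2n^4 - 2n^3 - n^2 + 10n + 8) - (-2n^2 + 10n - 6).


Distribute the minus sign:
  (-2n^5 + 2n^4 - 2n^3 - n^2 + 10n + 8)
- (-2n^2 + 10n - 6)
Negate second polynomial: 2n^2 - 10n + 6
Add: -2n^5 + 2n^4 - 2n^3 + n^2 + 14


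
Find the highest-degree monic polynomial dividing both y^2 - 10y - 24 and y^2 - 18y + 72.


Factor each:
  y^2 - 10y - 24 = (y - 12)(y + 2)
  y^2 - 18y + 72 = (y - 12)(y - 6)
Common monic factor: y - 12


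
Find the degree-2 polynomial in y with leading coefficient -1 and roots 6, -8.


p(y) = -(y - 6)(y + 8)
Expand: -y^2 - 2y + 48


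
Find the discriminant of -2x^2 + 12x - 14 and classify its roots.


D = b^2 - 4ac = (12)^2 - 4(-2)(-14) = 144 - 112 = 32
Since D > 0: two distinct irrational roots


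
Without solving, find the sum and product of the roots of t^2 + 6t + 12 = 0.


For at^2+bt+c=0: sum = -b/a, product = c/a.
a=1, b=6, c=12
Sum = -(6)/1 = -6
Product = (12)/1 = 12


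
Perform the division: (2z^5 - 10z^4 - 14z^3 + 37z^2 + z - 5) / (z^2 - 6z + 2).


(2z^5 - 10z^4 - 14z^3 + 37z^2 + z - 5) / (z^2 - 6z + 2)
Step 1: 2z^3 * (z^2 - 6z + 2) = 2z^5 - 12z^4 + 4z^3; subtract.
Step 2: 2z^2 * (z^2 - 6z + 2) = 2z^4 - 12z^3 + 4z^2; subtract.
Step 3: -6z * (z^2 - 6z + 2) = -6z^3 + 36z^2 - 12z; subtract.
Step 4: -3 * (z^2 - 6z + 2) = -3z^2 + 18z - 6; subtract.
Quotient: 2z^3 + 2z^2 - 6z - 3, Remainder: -5z + 1


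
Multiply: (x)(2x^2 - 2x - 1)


Distribute each term of the first polynomial:
  (x)(2x^2 - 2x - 1) = 2x^3 - 2x^2 - x
Sum: 2x^3 - 2x^2 - x


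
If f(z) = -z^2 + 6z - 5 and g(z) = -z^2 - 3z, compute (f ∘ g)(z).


Substitute g(z) into f:
f(g(z)) = -1*(-z^2 - 3z)^2 + 6*(-z^2 - 3z) + (-5)
(-z^2 - 3z)^2 = z^4 + 6z^3 + 9z^2
Expand and combine: -z^4 - 6z^3 - 15z^2 - 18z - 5


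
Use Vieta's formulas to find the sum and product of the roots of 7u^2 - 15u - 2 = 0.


For au^2+bu+c=0: sum = -b/a, product = c/a.
a=7, b=-15, c=-2
Sum = -(-15)/7 = 15/7
Product = (-2)/7 = -2/7


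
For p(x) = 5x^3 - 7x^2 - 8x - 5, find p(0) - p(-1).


p(0) = -5
p(-1) = -9
p(0) - p(-1) = -5 + 9 = 4


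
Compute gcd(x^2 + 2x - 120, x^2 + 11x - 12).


Factor each:
  x^2 + 2x - 120 = (x + 12)(x - 10)
  x^2 + 11x - 12 = (x + 12)(x - 1)
Common monic factor: x + 12


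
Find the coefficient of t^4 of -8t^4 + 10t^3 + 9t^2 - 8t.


Read off the coefficient of t^4: -8


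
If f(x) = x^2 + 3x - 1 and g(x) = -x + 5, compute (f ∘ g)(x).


Substitute g(x) into f:
f(g(x)) = 1*(-x + 5)^2 + 3*(-x + 5) + (-1)
(-x + 5)^2 = x^2 - 10x + 25
Expand and combine: x^2 - 13x + 39


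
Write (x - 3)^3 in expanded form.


Expand (x - 3)^3 by repeated multiplication:
  (x - 3)^2 = x^2 - 6x + 9
= x^3 - 9x^2 + 27x - 27


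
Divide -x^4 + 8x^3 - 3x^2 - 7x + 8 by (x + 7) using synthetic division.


Synthetic division with c = -7. Coefficients: -1, 8, -3, -7, 8
Bring down -1.
  -1 * -7 = 7; 7 + 8 = 15
  15 * -7 = -105; -105 - 3 = -108
  -108 * -7 = 756; 756 - 7 = 749
  749 * -7 = -5243; -5243 + 8 = -5235
Quotient: -x^3 + 15x^2 - 108x + 749, Remainder: -5235


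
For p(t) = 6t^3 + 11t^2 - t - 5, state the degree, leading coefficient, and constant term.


Highest power of t is 3, with coefficient 6. Constant term is -5.
Degree = 3, leading coefficient = 6, constant term = -5


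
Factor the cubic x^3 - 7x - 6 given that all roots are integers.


Try integer roots (divisors of -6). x=3: p(3)=0.
Divide out (x - 3): quotient is x^2 + 3x + 2.
Factor the quadratic: (x + 1)(x + 2)
Result: (x - 3)(x + 1)(x + 2)


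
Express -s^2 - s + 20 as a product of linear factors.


Roots satisfy r1 + r2 = -b/a = -1 and r1*r2 = c/a = -20.
So r1 = 4, r2 = -5.
-s^2 - s + 20 = -(s - r1)(s - r2) = -(s - 4)(s + 5)


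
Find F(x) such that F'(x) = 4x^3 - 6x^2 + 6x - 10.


Reverse power rule on each term:
  ∫ 4x^3 dx = x^4
  ∫ -6x^2 dx = -2x^3
  ∫ 6x dx = 3x^2
  ∫ -10 dx = -10x
F(x) = x^4 - 2x^3 + 3x^2 - 10x + C


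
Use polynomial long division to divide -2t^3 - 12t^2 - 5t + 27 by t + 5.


(-2t^3 - 12t^2 - 5t + 27) / (t + 5)
Step 1: -2t^2 * (t + 5) = -2t^3 - 10t^2; subtract.
Step 2: -2t * (t + 5) = -2t^2 - 10t; subtract.
Step 3: 5 * (t + 5) = 5t + 25; subtract.
Quotient: -2t^2 - 2t + 5, Remainder: 2


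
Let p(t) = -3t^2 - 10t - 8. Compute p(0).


Using direct substitution:
  -3 * (0)^2 = 0
  -10 * (0)^1 = 0
  constant: -8
Sum = 0 + 0 - 8 = -8


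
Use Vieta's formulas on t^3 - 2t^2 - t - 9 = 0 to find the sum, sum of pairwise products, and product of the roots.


Monic cubic t^3+bt^2+ct+d=0: sum=-b, pairwise sum=c, product=-d.
b=-2, c=-1, d=-9
r1+r2+r3 = 2
r1r2+r1r3+r2r3 = -1
r1r2r3 = 9


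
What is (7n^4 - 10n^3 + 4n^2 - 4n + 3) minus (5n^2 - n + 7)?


Distribute the minus sign:
  (7n^4 - 10n^3 + 4n^2 - 4n + 3)
- (5n^2 - n + 7)
Negate second polynomial: -5n^2 + n - 7
Add: 7n^4 - 10n^3 - n^2 - 3n - 4


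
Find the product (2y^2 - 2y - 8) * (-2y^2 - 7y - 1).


Distribute each term of the first polynomial:
  (2y^2)(-2y^2 - 7y - 1) = -4y^4 - 14y^3 - 2y^2
  (-2y)(-2y^2 - 7y - 1) = 4y^3 + 14y^2 + 2y
  (-8)(-2y^2 - 7y - 1) = 16y^2 + 56y + 8
Sum: -4y^4 - 10y^3 + 28y^2 + 58y + 8


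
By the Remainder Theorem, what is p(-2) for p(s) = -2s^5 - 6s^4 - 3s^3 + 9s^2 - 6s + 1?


By the Remainder Theorem, the remainder equals p(-2):
  -2*(-2)^5 = 64
  -6*(-2)^4 = -96
  -3*(-2)^3 = 24
  9*(-2)^2 = 36
  -6*(-2)^1 = 12
  constant: 1
Sum: 64 - 96 + 24 + 36 + 12 + 1 = 41


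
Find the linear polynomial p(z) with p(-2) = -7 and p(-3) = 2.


p(z) = mz + b. Using p(-2)=-7, p(-3)=2:
m = (-7 - 2)/(-2 + 3) = -9/1 = -9
b = -7 - m*(-2) = -7 - 18 = -25
p(z) = -9z - 25


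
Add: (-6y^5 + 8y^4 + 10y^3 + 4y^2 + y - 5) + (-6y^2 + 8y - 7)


Align terms by degree and add:
  -6y^5 + 8y^4 + 10y^3 + 4y^2 + y - 5
  -6y^2 + 8y - 7
= -6y^5 + 8y^4 + 10y^3 - 2y^2 + 9y - 12


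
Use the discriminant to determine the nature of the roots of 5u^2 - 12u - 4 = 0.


D = b^2 - 4ac = (-12)^2 - 4(5)(-4) = 144 + 80 = 224
Since D > 0: two distinct irrational roots


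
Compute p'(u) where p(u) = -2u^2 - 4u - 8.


Apply the power rule term by term:
  d/du(-2u^2) = -4u
  d/du(-4u) = -4
  d/du(-8) = 0
p'(u) = -4u - 4


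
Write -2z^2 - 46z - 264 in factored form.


Roots satisfy r1 + r2 = -b/a = -23 and r1*r2 = c/a = 132.
So r1 = -12, r2 = -11.
-2z^2 - 46z - 264 = -2(z - r1)(z - r2) = -2(z + 12)(z + 11)


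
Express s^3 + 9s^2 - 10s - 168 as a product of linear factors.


Try integer roots (divisors of -168). s=-7: p(-7)=0.
Divide out (s + 7): quotient is s^2 + 2s - 24.
Factor the quadratic: (s - 4)(s + 6)
Result: (s + 7)(s - 4)(s + 6)


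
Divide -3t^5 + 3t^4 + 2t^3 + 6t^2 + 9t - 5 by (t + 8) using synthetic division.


Synthetic division with c = -8. Coefficients: -3, 3, 2, 6, 9, -5
Bring down -3.
  -3 * -8 = 24; 24 + 3 = 27
  27 * -8 = -216; -216 + 2 = -214
  -214 * -8 = 1712; 1712 + 6 = 1718
  1718 * -8 = -13744; -13744 + 9 = -13735
  -13735 * -8 = 109880; 109880 - 5 = 109875
Quotient: -3t^4 + 27t^3 - 214t^2 + 1718t - 13735, Remainder: 109875


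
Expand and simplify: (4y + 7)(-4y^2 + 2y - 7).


Distribute each term of the first polynomial:
  (4y)(-4y^2 + 2y - 7) = -16y^3 + 8y^2 - 28y
  (7)(-4y^2 + 2y - 7) = -28y^2 + 14y - 49
Sum: -16y^3 - 20y^2 - 14y - 49


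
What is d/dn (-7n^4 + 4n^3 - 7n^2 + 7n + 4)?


Apply the power rule term by term:
  d/dn(-7n^4) = -28n^3
  d/dn(4n^3) = 12n^2
  d/dn(-7n^2) = -14n
  d/dn(7n) = 7
  d/dn(4) = 0
p'(n) = -28n^3 + 12n^2 - 14n + 7


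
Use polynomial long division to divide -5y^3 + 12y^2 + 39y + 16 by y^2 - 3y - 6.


(-5y^3 + 12y^2 + 39y + 16) / (y^2 - 3y - 6)
Step 1: -5y * (y^2 - 3y - 6) = -5y^3 + 15y^2 + 30y; subtract.
Step 2: -3 * (y^2 - 3y - 6) = -3y^2 + 9y + 18; subtract.
Quotient: -5y - 3, Remainder: -2


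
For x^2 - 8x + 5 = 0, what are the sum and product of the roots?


For ax^2+bx+c=0: sum = -b/a, product = c/a.
a=1, b=-8, c=5
Sum = -(-8)/1 = 8
Product = (5)/1 = 5


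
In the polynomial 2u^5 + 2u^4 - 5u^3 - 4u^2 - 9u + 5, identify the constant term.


Read off the constant term: 5


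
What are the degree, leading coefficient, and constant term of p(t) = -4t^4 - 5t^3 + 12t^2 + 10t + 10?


Highest power of t is 4, with coefficient -4. Constant term is 10.
Degree = 4, leading coefficient = -4, constant term = 10


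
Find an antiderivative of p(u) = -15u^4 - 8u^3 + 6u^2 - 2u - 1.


Reverse power rule on each term:
  ∫ -15u^4 du = -3u^5
  ∫ -8u^3 du = -2u^4
  ∫ 6u^2 du = 2u^3
  ∫ -2u du = -u^2
  ∫ -1 du = -u
F(u) = -3u^5 - 2u^4 + 2u^3 - u^2 - u + C


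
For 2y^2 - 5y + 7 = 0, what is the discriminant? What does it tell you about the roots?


D = b^2 - 4ac = (-5)^2 - 4(2)(7) = 25 - 56 = -31
Since D < 0: two complex conjugate roots (no real roots)


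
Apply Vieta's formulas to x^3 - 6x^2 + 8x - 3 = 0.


Monic cubic x^3+bx^2+cx+d=0: sum=-b, pairwise sum=c, product=-d.
b=-6, c=8, d=-3
r1+r2+r3 = 6
r1r2+r1r3+r2r3 = 8
r1r2r3 = 3


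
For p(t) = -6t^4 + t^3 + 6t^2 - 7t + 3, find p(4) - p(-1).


p(4) = -1401
p(-1) = 9
p(4) - p(-1) = -1401 - 9 = -1410


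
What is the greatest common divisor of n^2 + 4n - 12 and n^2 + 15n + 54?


Factor each:
  n^2 + 4n - 12 = (n + 6)(n - 2)
  n^2 + 15n + 54 = (n + 6)(n + 9)
Common monic factor: n + 6


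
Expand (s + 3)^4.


Expand (s + 3)^4 by repeated multiplication:
  (s + 3)^2 = s^2 + 6s + 9
  (s + 3)^3 = s^3 + 9s^2 + 27s + 27
= s^4 + 12s^3 + 54s^2 + 108s + 81


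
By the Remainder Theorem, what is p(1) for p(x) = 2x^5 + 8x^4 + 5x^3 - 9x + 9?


By the Remainder Theorem, the remainder equals p(1):
  2*(1)^5 = 2
  8*(1)^4 = 8
  5*(1)^3 = 5
  0*(1)^2 = 0
  -9*(1)^1 = -9
  constant: 9
Sum: 2 + 8 + 5 + 0 - 9 + 9 = 15


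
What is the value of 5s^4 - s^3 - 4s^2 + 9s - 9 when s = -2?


Using direct substitution:
  5 * (-2)^4 = 80
  -1 * (-2)^3 = 8
  -4 * (-2)^2 = -16
  9 * (-2)^1 = -18
  constant: -9
Sum = 80 + 8 - 16 - 18 - 9 = 45


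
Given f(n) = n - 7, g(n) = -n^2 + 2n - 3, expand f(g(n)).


Substitute g(n) into f:
f(g(n)) = 1*(-n^2 + 2n - 3) + (-7)
Expand and combine: -n^2 + 2n - 10


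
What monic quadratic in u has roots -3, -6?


p(u) = (u + 3)(u + 6)
Expand: u^2 + 9u + 18


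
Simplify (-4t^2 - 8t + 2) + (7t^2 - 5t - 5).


Align terms by degree and add:
  -4t^2 - 8t + 2
+ 7t^2 - 5t - 5
= 3t^2 - 13t - 3


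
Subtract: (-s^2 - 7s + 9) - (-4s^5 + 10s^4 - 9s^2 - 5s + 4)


Distribute the minus sign:
  (-s^2 - 7s + 9)
- (-4s^5 + 10s^4 - 9s^2 - 5s + 4)
Negate second polynomial: 4s^5 - 10s^4 + 9s^2 + 5s - 4
Add: 4s^5 - 10s^4 + 8s^2 - 2s + 5


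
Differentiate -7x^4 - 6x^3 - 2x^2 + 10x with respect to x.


Apply the power rule term by term:
  d/dx(-7x^4) = -28x^3
  d/dx(-6x^3) = -18x^2
  d/dx(-2x^2) = -4x
  d/dx(10x) = 10
p'(x) = -28x^3 - 18x^2 - 4x + 10


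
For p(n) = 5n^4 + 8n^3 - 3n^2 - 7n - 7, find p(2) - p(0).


p(2) = 111
p(0) = -7
p(2) - p(0) = 111 + 7 = 118


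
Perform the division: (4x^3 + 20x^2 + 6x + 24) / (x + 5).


(4x^3 + 20x^2 + 6x + 24) / (x + 5)
Step 1: 4x^2 * (x + 5) = 4x^3 + 20x^2; subtract.
Step 2: 0 * (x + 5) = 0; subtract.
Step 3: 6 * (x + 5) = 6x + 30; subtract.
Quotient: 4x^2 + 6, Remainder: -6


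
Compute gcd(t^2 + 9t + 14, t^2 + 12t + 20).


Factor each:
  t^2 + 9t + 14 = (t + 2)(t + 7)
  t^2 + 12t + 20 = (t + 2)(t + 10)
Common monic factor: t + 2


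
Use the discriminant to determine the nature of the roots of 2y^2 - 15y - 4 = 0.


D = b^2 - 4ac = (-15)^2 - 4(2)(-4) = 225 + 32 = 257
Since D > 0: two distinct irrational roots


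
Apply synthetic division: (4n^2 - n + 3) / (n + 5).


Synthetic division with c = -5. Coefficients: 4, -1, 3
Bring down 4.
  4 * -5 = -20; -20 - 1 = -21
  -21 * -5 = 105; 105 + 3 = 108
Quotient: 4n - 21, Remainder: 108


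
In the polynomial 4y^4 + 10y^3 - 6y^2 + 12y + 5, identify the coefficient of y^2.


Read off the coefficient of y^2: -6


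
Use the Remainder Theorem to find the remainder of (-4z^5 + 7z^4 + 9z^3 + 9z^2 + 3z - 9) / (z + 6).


By the Remainder Theorem, the remainder equals p(-6):
  -4*(-6)^5 = 31104
  7*(-6)^4 = 9072
  9*(-6)^3 = -1944
  9*(-6)^2 = 324
  3*(-6)^1 = -18
  constant: -9
Sum: 31104 + 9072 - 1944 + 324 - 18 - 9 = 38529


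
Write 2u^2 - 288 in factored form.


Roots satisfy r1 + r2 = -b/a = 0 and r1*r2 = c/a = -144.
So r1 = 12, r2 = -12.
2u^2 - 288 = 2(u - r1)(u - r2) = 2(u - 12)(u + 12)


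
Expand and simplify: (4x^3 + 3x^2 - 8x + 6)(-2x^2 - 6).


Distribute each term of the first polynomial:
  (4x^3)(-2x^2 - 6) = -8x^5 - 24x^3
  (3x^2)(-2x^2 - 6) = -6x^4 - 18x^2
  (-8x)(-2x^2 - 6) = 16x^3 + 48x
  (6)(-2x^2 - 6) = -12x^2 - 36
Sum: -8x^5 - 6x^4 - 8x^3 - 30x^2 + 48x - 36


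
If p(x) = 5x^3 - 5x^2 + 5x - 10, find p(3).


Using direct substitution:
  5 * (3)^3 = 135
  -5 * (3)^2 = -45
  5 * (3)^1 = 15
  constant: -10
Sum = 135 - 45 + 15 - 10 = 95


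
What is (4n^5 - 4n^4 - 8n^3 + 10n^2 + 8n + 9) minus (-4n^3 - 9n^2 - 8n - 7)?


Distribute the minus sign:
  (4n^5 - 4n^4 - 8n^3 + 10n^2 + 8n + 9)
- (-4n^3 - 9n^2 - 8n - 7)
Negate second polynomial: 4n^3 + 9n^2 + 8n + 7
Add: 4n^5 - 4n^4 - 4n^3 + 19n^2 + 16n + 16


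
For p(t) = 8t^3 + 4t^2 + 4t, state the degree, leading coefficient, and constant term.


Highest power of t is 3, with coefficient 8. Constant term is 0.
Degree = 3, leading coefficient = 8, constant term = 0


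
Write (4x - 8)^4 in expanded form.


Expand (4x - 8)^4 by repeated multiplication:
  (4x - 8)^2 = 16x^2 - 64x + 64
  (4x - 8)^3 = 64x^3 - 384x^2 + 768x - 512
= 256x^4 - 2048x^3 + 6144x^2 - 8192x + 4096


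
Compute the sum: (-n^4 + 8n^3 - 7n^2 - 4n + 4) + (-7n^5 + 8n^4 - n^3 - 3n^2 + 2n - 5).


Align terms by degree and add:
  -n^4 + 8n^3 - 7n^2 - 4n + 4
  -7n^5 + 8n^4 - n^3 - 3n^2 + 2n - 5
= -7n^5 + 7n^4 + 7n^3 - 10n^2 - 2n - 1


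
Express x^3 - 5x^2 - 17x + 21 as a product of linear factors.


Try integer roots (divisors of 21). x=-3: p(-3)=0.
Divide out (x + 3): quotient is x^2 - 8x + 7.
Factor the quadratic: (x - 7)(x - 1)
Result: (x + 3)(x - 7)(x - 1)


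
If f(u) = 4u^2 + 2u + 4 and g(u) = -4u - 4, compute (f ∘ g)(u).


Substitute g(u) into f:
f(g(u)) = 4*(-4u - 4)^2 + 2*(-4u - 4) + 4
(-4u - 4)^2 = 16u^2 + 32u + 16
Expand and combine: 64u^2 + 120u + 60


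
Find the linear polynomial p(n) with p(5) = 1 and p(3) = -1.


p(n) = mn + b. Using p(5)=1, p(3)=-1:
m = (1 + 1)/(5 - 3) = 2/2 = 1
b = 1 - m*(5) = 1 - 5 = -4
p(n) = n - 4


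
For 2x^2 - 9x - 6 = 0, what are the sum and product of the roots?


For ax^2+bx+c=0: sum = -b/a, product = c/a.
a=2, b=-9, c=-6
Sum = -(-9)/2 = 9/2
Product = (-6)/2 = -3


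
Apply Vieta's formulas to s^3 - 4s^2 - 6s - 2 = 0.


Monic cubic s^3+bs^2+cs+d=0: sum=-b, pairwise sum=c, product=-d.
b=-4, c=-6, d=-2
r1+r2+r3 = 4
r1r2+r1r3+r2r3 = -6
r1r2r3 = 2


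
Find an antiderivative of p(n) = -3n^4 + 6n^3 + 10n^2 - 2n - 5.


Reverse power rule on each term:
  ∫ -3n^4 dn = -(3/5)n^5
  ∫ 6n^3 dn = (3/2)n^4
  ∫ 10n^2 dn = (10/3)n^3
  ∫ -2n dn = -n^2
  ∫ -5 dn = -5n
F(n) = -(3/5)n^5 + (3/2)n^4 + (10/3)n^3 - n^2 - 5n + C


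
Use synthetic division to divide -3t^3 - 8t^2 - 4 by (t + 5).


Synthetic division with c = -5. Coefficients: -3, -8, 0, -4
Bring down -3.
  -3 * -5 = 15; 15 - 8 = 7
  7 * -5 = -35; -35 + 0 = -35
  -35 * -5 = 175; 175 - 4 = 171
Quotient: -3t^2 + 7t - 35, Remainder: 171


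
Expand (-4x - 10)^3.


Expand (-4x - 10)^3 by repeated multiplication:
  (-4x - 10)^2 = 16x^2 + 80x + 100
= -64x^3 - 480x^2 - 1200x - 1000


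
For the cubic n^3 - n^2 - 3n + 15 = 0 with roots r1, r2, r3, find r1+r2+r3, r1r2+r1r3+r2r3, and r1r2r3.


Monic cubic n^3+bn^2+cn+d=0: sum=-b, pairwise sum=c, product=-d.
b=-1, c=-3, d=15
r1+r2+r3 = 1
r1r2+r1r3+r2r3 = -3
r1r2r3 = -15


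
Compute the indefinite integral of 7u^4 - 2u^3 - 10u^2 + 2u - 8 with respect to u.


Reverse power rule on each term:
  ∫ 7u^4 du = (7/5)u^5
  ∫ -2u^3 du = -(1/2)u^4
  ∫ -10u^2 du = -(10/3)u^3
  ∫ 2u du = u^2
  ∫ -8 du = -8u
F(u) = (7/5)u^5 - (1/2)u^4 - (10/3)u^3 + u^2 - 8u + C


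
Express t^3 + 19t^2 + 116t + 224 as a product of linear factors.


Try integer roots (divisors of 224). t=-7: p(-7)=0.
Divide out (t + 7): quotient is t^2 + 12t + 32.
Factor the quadratic: (t + 8)(t + 4)
Result: (t + 7)(t + 8)(t + 4)


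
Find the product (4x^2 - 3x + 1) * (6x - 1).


Distribute each term of the first polynomial:
  (4x^2)(6x - 1) = 24x^3 - 4x^2
  (-3x)(6x - 1) = -18x^2 + 3x
  (1)(6x - 1) = 6x - 1
Sum: 24x^3 - 22x^2 + 9x - 1


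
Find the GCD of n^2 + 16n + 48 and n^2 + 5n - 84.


Factor each:
  n^2 + 16n + 48 = (n + 12)(n + 4)
  n^2 + 5n - 84 = (n + 12)(n - 7)
Common monic factor: n + 12


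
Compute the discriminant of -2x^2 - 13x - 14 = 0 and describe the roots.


D = b^2 - 4ac = (-13)^2 - 4(-2)(-14) = 169 - 112 = 57
Since D > 0: two distinct irrational roots


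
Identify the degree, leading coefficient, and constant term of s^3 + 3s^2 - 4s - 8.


Highest power of s is 3, with coefficient 1. Constant term is -8.
Degree = 3, leading coefficient = 1, constant term = -8


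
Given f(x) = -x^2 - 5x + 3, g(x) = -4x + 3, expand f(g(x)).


Substitute g(x) into f:
f(g(x)) = -1*(-4x + 3)^2 + (-5)*(-4x + 3) + 3
(-4x + 3)^2 = 16x^2 - 24x + 9
Expand and combine: -16x^2 + 44x - 21


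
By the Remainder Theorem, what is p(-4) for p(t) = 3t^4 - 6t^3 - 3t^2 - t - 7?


By the Remainder Theorem, the remainder equals p(-4):
  3*(-4)^4 = 768
  -6*(-4)^3 = 384
  -3*(-4)^2 = -48
  -1*(-4)^1 = 4
  constant: -7
Sum: 768 + 384 - 48 + 4 - 7 = 1101


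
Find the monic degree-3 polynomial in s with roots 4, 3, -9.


p(s) = (s - 4)(s - 3)(s + 9)
Expand: s^3 + 2s^2 - 51s + 108


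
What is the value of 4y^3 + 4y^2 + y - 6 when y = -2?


Using direct substitution:
  4 * (-2)^3 = -32
  4 * (-2)^2 = 16
  1 * (-2)^1 = -2
  constant: -6
Sum = -32 + 16 - 2 - 6 = -24


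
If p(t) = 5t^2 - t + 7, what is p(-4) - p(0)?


p(-4) = 91
p(0) = 7
p(-4) - p(0) = 91 - 7 = 84


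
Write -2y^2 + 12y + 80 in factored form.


Roots satisfy r1 + r2 = -b/a = 6 and r1*r2 = c/a = -40.
So r1 = 10, r2 = -4.
-2y^2 + 12y + 80 = -2(y - r1)(y - r2) = -2(y - 10)(y + 4)


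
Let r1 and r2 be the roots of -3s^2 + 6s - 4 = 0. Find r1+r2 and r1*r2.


For as^2+bs+c=0: sum = -b/a, product = c/a.
a=-3, b=6, c=-4
Sum = -(6)/-3 = 2
Product = (-4)/-3 = 4/3


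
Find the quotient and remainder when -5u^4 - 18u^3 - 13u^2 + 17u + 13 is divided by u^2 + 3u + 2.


(-5u^4 - 18u^3 - 13u^2 + 17u + 13) / (u^2 + 3u + 2)
Step 1: -5u^2 * (u^2 + 3u + 2) = -5u^4 - 15u^3 - 10u^2; subtract.
Step 2: -3u * (u^2 + 3u + 2) = -3u^3 - 9u^2 - 6u; subtract.
Step 3: 6 * (u^2 + 3u + 2) = 6u^2 + 18u + 12; subtract.
Quotient: -5u^2 - 3u + 6, Remainder: 5u + 1


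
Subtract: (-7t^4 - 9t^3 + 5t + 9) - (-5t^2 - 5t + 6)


Distribute the minus sign:
  (-7t^4 - 9t^3 + 5t + 9)
- (-5t^2 - 5t + 6)
Negate second polynomial: 5t^2 + 5t - 6
Add: -7t^4 - 9t^3 + 5t^2 + 10t + 3


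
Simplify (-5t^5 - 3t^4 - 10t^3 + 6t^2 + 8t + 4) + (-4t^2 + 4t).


Align terms by degree and add:
  -5t^5 - 3t^4 - 10t^3 + 6t^2 + 8t + 4
  -4t^2 + 4t
= -5t^5 - 3t^4 - 10t^3 + 2t^2 + 12t + 4


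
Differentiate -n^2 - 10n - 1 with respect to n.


Apply the power rule term by term:
  d/dn(-n^2) = -2n
  d/dn(-10n) = -10
  d/dn(-1) = 0
p'(n) = -2n - 10


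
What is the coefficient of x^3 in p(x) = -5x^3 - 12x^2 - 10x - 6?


Read off the coefficient of x^3: -5


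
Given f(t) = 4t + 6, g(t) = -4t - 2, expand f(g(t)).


Substitute g(t) into f:
f(g(t)) = 4*(-4t - 2) + 6
Expand and combine: -16t - 2


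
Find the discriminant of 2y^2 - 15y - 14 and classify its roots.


D = b^2 - 4ac = (-15)^2 - 4(2)(-14) = 225 + 112 = 337
Since D > 0: two distinct irrational roots


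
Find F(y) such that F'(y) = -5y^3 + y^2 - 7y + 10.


Reverse power rule on each term:
  ∫ -5y^3 dy = -(5/4)y^4
  ∫ y^2 dy = (1/3)y^3
  ∫ -7y dy = -(7/2)y^2
  ∫ 10 dy = 10y
F(y) = -(5/4)y^4 + (1/3)y^3 - (7/2)y^2 + 10y + C


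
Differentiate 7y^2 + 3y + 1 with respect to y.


Apply the power rule term by term:
  d/dy(7y^2) = 14y
  d/dy(3y) = 3
  d/dy(1) = 0
p'(y) = 14y + 3


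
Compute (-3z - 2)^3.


Expand (-3z - 2)^3 by repeated multiplication:
  (-3z - 2)^2 = 9z^2 + 12z + 4
= -27z^3 - 54z^2 - 36z - 8


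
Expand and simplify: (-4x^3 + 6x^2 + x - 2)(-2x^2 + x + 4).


Distribute each term of the first polynomial:
  (-4x^3)(-2x^2 + x + 4) = 8x^5 - 4x^4 - 16x^3
  (6x^2)(-2x^2 + x + 4) = -12x^4 + 6x^3 + 24x^2
  (x)(-2x^2 + x + 4) = -2x^3 + x^2 + 4x
  (-2)(-2x^2 + x + 4) = 4x^2 - 2x - 8
Sum: 8x^5 - 16x^4 - 12x^3 + 29x^2 + 2x - 8


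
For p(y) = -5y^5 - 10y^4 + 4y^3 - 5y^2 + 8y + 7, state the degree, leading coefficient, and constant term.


Highest power of y is 5, with coefficient -5. Constant term is 7.
Degree = 5, leading coefficient = -5, constant term = 7


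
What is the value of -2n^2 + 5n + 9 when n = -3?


Using direct substitution:
  -2 * (-3)^2 = -18
  5 * (-3)^1 = -15
  constant: 9
Sum = -18 - 15 + 9 = -24


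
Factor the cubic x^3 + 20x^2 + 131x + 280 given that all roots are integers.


Try integer roots (divisors of 280). x=-7: p(-7)=0.
Divide out (x + 7): quotient is x^2 + 13x + 40.
Factor the quadratic: (x + 8)(x + 5)
Result: (x + 7)(x + 8)(x + 5)


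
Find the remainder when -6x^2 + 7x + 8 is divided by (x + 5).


By the Remainder Theorem, the remainder equals p(-5):
  -6*(-5)^2 = -150
  7*(-5)^1 = -35
  constant: 8
Sum: -150 - 35 + 8 = -177


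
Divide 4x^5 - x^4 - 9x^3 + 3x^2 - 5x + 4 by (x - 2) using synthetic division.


Synthetic division with c = 2. Coefficients: 4, -1, -9, 3, -5, 4
Bring down 4.
  4 * 2 = 8; 8 - 1 = 7
  7 * 2 = 14; 14 - 9 = 5
  5 * 2 = 10; 10 + 3 = 13
  13 * 2 = 26; 26 - 5 = 21
  21 * 2 = 42; 42 + 4 = 46
Quotient: 4x^4 + 7x^3 + 5x^2 + 13x + 21, Remainder: 46


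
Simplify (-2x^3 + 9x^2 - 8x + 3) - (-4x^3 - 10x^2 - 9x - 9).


Distribute the minus sign:
  (-2x^3 + 9x^2 - 8x + 3)
- (-4x^3 - 10x^2 - 9x - 9)
Negate second polynomial: 4x^3 + 10x^2 + 9x + 9
Add: 2x^3 + 19x^2 + x + 12


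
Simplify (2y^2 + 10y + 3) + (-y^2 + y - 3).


Align terms by degree and add:
  2y^2 + 10y + 3
  -y^2 + y - 3
= y^2 + 11y


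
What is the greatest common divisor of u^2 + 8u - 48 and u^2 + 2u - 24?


Factor each:
  u^2 + 8u - 48 = (u - 4)(u + 12)
  u^2 + 2u - 24 = (u - 4)(u + 6)
Common monic factor: u - 4


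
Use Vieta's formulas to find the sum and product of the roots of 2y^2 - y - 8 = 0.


For ay^2+by+c=0: sum = -b/a, product = c/a.
a=2, b=-1, c=-8
Sum = -(-1)/2 = 1/2
Product = (-8)/2 = -4


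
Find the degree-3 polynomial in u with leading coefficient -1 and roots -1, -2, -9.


p(u) = -(u + 1)(u + 2)(u + 9)
Expand: -u^3 - 12u^2 - 29u - 18


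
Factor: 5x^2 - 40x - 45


Roots satisfy r1 + r2 = -b/a = 8 and r1*r2 = c/a = -9.
So r1 = 9, r2 = -1.
5x^2 - 40x - 45 = 5(x - r1)(x - r2) = 5(x - 9)(x + 1)


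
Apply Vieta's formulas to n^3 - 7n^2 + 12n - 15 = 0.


Monic cubic n^3+bn^2+cn+d=0: sum=-b, pairwise sum=c, product=-d.
b=-7, c=12, d=-15
r1+r2+r3 = 7
r1r2+r1r3+r2r3 = 12
r1r2r3 = 15


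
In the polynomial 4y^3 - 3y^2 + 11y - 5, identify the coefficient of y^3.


Read off the coefficient of y^3: 4


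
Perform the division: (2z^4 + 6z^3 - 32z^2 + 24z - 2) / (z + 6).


(2z^4 + 6z^3 - 32z^2 + 24z - 2) / (z + 6)
Step 1: 2z^3 * (z + 6) = 2z^4 + 12z^3; subtract.
Step 2: -6z^2 * (z + 6) = -6z^3 - 36z^2; subtract.
Step 3: 4z * (z + 6) = 4z^2 + 24z; subtract.
Step 4: 0 * (z + 6) = 0; subtract.
Quotient: 2z^3 - 6z^2 + 4z, Remainder: -2


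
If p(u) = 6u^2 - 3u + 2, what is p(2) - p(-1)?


p(2) = 20
p(-1) = 11
p(2) - p(-1) = 20 - 11 = 9


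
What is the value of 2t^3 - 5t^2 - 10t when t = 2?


Using direct substitution:
  2 * (2)^3 = 16
  -5 * (2)^2 = -20
  -10 * (2)^1 = -20
  constant: 0
Sum = 16 - 20 - 20 + 0 = -24


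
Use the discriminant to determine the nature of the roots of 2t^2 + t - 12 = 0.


D = b^2 - 4ac = (1)^2 - 4(2)(-12) = 1 + 96 = 97
Since D > 0: two distinct irrational roots


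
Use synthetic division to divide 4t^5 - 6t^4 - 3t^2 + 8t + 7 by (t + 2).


Synthetic division with c = -2. Coefficients: 4, -6, 0, -3, 8, 7
Bring down 4.
  4 * -2 = -8; -8 - 6 = -14
  -14 * -2 = 28; 28 + 0 = 28
  28 * -2 = -56; -56 - 3 = -59
  -59 * -2 = 118; 118 + 8 = 126
  126 * -2 = -252; -252 + 7 = -245
Quotient: 4t^4 - 14t^3 + 28t^2 - 59t + 126, Remainder: -245


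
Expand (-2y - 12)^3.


Expand (-2y - 12)^3 by repeated multiplication:
  (-2y - 12)^2 = 4y^2 + 48y + 144
= -8y^3 - 144y^2 - 864y - 1728


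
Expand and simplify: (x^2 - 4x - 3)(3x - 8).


Distribute each term of the first polynomial:
  (x^2)(3x - 8) = 3x^3 - 8x^2
  (-4x)(3x - 8) = -12x^2 + 32x
  (-3)(3x - 8) = -9x + 24
Sum: 3x^3 - 20x^2 + 23x + 24


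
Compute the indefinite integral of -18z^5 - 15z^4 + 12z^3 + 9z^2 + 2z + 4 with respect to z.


Reverse power rule on each term:
  ∫ -18z^5 dz = -3z^6
  ∫ -15z^4 dz = -3z^5
  ∫ 12z^3 dz = 3z^4
  ∫ 9z^2 dz = 3z^3
  ∫ 2z dz = z^2
  ∫ 4 dz = 4z
F(z) = -3z^6 - 3z^5 + 3z^4 + 3z^3 + z^2 + 4z + C


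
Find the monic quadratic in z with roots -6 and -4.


p(z) = (z + 6)(z + 4)
Expand: z^2 + 10z + 24


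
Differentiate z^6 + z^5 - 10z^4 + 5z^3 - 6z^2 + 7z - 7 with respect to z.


Apply the power rule term by term:
  d/dz(z^6) = 6z^5
  d/dz(z^5) = 5z^4
  d/dz(-10z^4) = -40z^3
  d/dz(5z^3) = 15z^2
  d/dz(-6z^2) = -12z
  d/dz(7z) = 7
  d/dz(-7) = 0
p'(z) = 6z^5 + 5z^4 - 40z^3 + 15z^2 - 12z + 7


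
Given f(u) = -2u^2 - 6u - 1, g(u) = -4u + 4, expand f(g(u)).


Substitute g(u) into f:
f(g(u)) = -2*(-4u + 4)^2 + (-6)*(-4u + 4) + (-1)
(-4u + 4)^2 = 16u^2 - 32u + 16
Expand and combine: -32u^2 + 88u - 57


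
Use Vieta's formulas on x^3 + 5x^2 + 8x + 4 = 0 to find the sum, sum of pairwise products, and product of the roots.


Monic cubic x^3+bx^2+cx+d=0: sum=-b, pairwise sum=c, product=-d.
b=5, c=8, d=4
r1+r2+r3 = -5
r1r2+r1r3+r2r3 = 8
r1r2r3 = -4


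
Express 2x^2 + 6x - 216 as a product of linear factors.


Roots satisfy r1 + r2 = -b/a = -3 and r1*r2 = c/a = -108.
So r1 = 9, r2 = -12.
2x^2 + 6x - 216 = 2(x - r1)(x - r2) = 2(x - 9)(x + 12)


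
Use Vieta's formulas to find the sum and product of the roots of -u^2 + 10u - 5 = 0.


For au^2+bu+c=0: sum = -b/a, product = c/a.
a=-1, b=10, c=-5
Sum = -(10)/-1 = 10
Product = (-5)/-1 = 5


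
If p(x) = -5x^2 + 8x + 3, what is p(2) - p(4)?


p(2) = -1
p(4) = -45
p(2) - p(4) = -1 + 45 = 44


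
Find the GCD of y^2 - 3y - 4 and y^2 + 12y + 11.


Factor each:
  y^2 - 3y - 4 = (y + 1)(y - 4)
  y^2 + 12y + 11 = (y + 1)(y + 11)
Common monic factor: y + 1


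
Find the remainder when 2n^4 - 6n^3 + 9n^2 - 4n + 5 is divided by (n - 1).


By the Remainder Theorem, the remainder equals p(1):
  2*(1)^4 = 2
  -6*(1)^3 = -6
  9*(1)^2 = 9
  -4*(1)^1 = -4
  constant: 5
Sum: 2 - 6 + 9 - 4 + 5 = 6


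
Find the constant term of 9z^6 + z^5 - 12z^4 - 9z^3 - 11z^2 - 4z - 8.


Read off the constant term: -8


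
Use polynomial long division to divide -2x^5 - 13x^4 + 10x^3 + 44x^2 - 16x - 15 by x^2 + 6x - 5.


(-2x^5 - 13x^4 + 10x^3 + 44x^2 - 16x - 15) / (x^2 + 6x - 5)
Step 1: -2x^3 * (x^2 + 6x - 5) = -2x^5 - 12x^4 + 10x^3; subtract.
Step 2: -x^2 * (x^2 + 6x - 5) = -x^4 - 6x^3 + 5x^2; subtract.
Step 3: 6x * (x^2 + 6x - 5) = 6x^3 + 36x^2 - 30x; subtract.
Step 4: 3 * (x^2 + 6x - 5) = 3x^2 + 18x - 15; subtract.
Quotient: -2x^3 - x^2 + 6x + 3, Remainder: -4x


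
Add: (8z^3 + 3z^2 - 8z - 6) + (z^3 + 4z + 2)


Align terms by degree and add:
  8z^3 + 3z^2 - 8z - 6
+ z^3 + 4z + 2
= 9z^3 + 3z^2 - 4z - 4


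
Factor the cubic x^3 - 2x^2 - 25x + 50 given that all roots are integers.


Try integer roots (divisors of 50). x=-5: p(-5)=0.
Divide out (x + 5): quotient is x^2 - 7x + 10.
Factor the quadratic: (x - 2)(x - 5)
Result: (x + 5)(x - 2)(x - 5)


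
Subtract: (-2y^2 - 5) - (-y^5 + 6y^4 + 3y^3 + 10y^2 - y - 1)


Distribute the minus sign:
  (-2y^2 - 5)
- (-y^5 + 6y^4 + 3y^3 + 10y^2 - y - 1)
Negate second polynomial: y^5 - 6y^4 - 3y^3 - 10y^2 + y + 1
Add: y^5 - 6y^4 - 3y^3 - 12y^2 + y - 4


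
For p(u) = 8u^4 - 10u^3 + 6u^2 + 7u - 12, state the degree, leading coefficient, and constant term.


Highest power of u is 4, with coefficient 8. Constant term is -12.
Degree = 4, leading coefficient = 8, constant term = -12


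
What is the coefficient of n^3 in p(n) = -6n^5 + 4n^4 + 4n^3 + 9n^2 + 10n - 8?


Read off the coefficient of n^3: 4


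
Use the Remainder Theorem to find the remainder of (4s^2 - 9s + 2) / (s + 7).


By the Remainder Theorem, the remainder equals p(-7):
  4*(-7)^2 = 196
  -9*(-7)^1 = 63
  constant: 2
Sum: 196 + 63 + 2 = 261


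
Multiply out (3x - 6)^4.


Expand (3x - 6)^4 by repeated multiplication:
  (3x - 6)^2 = 9x^2 - 36x + 36
  (3x - 6)^3 = 27x^3 - 162x^2 + 324x - 216
= 81x^4 - 648x^3 + 1944x^2 - 2592x + 1296


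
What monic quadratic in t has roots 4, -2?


p(t) = (t - 4)(t + 2)
Expand: t^2 - 2t - 8


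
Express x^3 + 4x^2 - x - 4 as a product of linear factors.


Try integer roots (divisors of -4). x=-1: p(-1)=0.
Divide out (x + 1): quotient is x^2 + 3x - 4.
Factor the quadratic: (x + 4)(x - 1)
Result: (x + 1)(x + 4)(x - 1)


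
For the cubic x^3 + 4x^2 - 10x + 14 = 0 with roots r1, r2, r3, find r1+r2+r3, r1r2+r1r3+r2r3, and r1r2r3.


Monic cubic x^3+bx^2+cx+d=0: sum=-b, pairwise sum=c, product=-d.
b=4, c=-10, d=14
r1+r2+r3 = -4
r1r2+r1r3+r2r3 = -10
r1r2r3 = -14


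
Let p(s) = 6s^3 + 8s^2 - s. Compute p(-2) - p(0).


p(-2) = -14
p(0) = 0
p(-2) - p(0) = -14 = -14


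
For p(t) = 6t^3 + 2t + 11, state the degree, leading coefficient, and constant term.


Highest power of t is 3, with coefficient 6. Constant term is 11.
Degree = 3, leading coefficient = 6, constant term = 11


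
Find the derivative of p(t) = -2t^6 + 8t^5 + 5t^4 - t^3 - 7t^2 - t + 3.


Apply the power rule term by term:
  d/dt(-2t^6) = -12t^5
  d/dt(8t^5) = 40t^4
  d/dt(5t^4) = 20t^3
  d/dt(-t^3) = -3t^2
  d/dt(-7t^2) = -14t
  d/dt(-t) = -1
  d/dt(3) = 0
p'(t) = -12t^5 + 40t^4 + 20t^3 - 3t^2 - 14t - 1


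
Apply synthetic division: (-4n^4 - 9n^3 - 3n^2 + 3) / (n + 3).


Synthetic division with c = -3. Coefficients: -4, -9, -3, 0, 3
Bring down -4.
  -4 * -3 = 12; 12 - 9 = 3
  3 * -3 = -9; -9 - 3 = -12
  -12 * -3 = 36; 36 + 0 = 36
  36 * -3 = -108; -108 + 3 = -105
Quotient: -4n^3 + 3n^2 - 12n + 36, Remainder: -105


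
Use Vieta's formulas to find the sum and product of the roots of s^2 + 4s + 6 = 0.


For as^2+bs+c=0: sum = -b/a, product = c/a.
a=1, b=4, c=6
Sum = -(4)/1 = -4
Product = (6)/1 = 6


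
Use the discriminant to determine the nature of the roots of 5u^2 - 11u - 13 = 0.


D = b^2 - 4ac = (-11)^2 - 4(5)(-13) = 121 + 260 = 381
Since D > 0: two distinct irrational roots


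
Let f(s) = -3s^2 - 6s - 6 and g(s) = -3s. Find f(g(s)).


Substitute g(s) into f:
f(g(s)) = -3*(-3s)^2 + (-6)*(-3s) + (-6)
(-3s)^2 = 9s^2
Expand and combine: -27s^2 + 18s - 6


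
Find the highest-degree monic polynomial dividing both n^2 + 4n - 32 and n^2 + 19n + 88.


Factor each:
  n^2 + 4n - 32 = (n + 8)(n - 4)
  n^2 + 19n + 88 = (n + 8)(n + 11)
Common monic factor: n + 8


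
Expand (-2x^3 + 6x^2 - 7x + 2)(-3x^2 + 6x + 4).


Distribute each term of the first polynomial:
  (-2x^3)(-3x^2 + 6x + 4) = 6x^5 - 12x^4 - 8x^3
  (6x^2)(-3x^2 + 6x + 4) = -18x^4 + 36x^3 + 24x^2
  (-7x)(-3x^2 + 6x + 4) = 21x^3 - 42x^2 - 28x
  (2)(-3x^2 + 6x + 4) = -6x^2 + 12x + 8
Sum: 6x^5 - 30x^4 + 49x^3 - 24x^2 - 16x + 8


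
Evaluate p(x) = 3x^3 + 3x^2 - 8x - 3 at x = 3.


Using direct substitution:
  3 * (3)^3 = 81
  3 * (3)^2 = 27
  -8 * (3)^1 = -24
  constant: -3
Sum = 81 + 27 - 24 - 3 = 81


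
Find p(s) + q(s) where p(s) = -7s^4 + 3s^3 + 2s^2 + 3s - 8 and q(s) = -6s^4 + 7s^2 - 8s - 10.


Align terms by degree and add:
  -7s^4 + 3s^3 + 2s^2 + 3s - 8
  -6s^4 + 7s^2 - 8s - 10
= -13s^4 + 3s^3 + 9s^2 - 5s - 18


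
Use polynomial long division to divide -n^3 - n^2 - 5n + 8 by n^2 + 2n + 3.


(-n^3 - n^2 - 5n + 8) / (n^2 + 2n + 3)
Step 1: -n * (n^2 + 2n + 3) = -n^3 - 2n^2 - 3n; subtract.
Step 2: 1 * (n^2 + 2n + 3) = n^2 + 2n + 3; subtract.
Quotient: -n + 1, Remainder: -4n + 5


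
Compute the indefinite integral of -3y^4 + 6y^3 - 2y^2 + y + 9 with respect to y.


Reverse power rule on each term:
  ∫ -3y^4 dy = -(3/5)y^5
  ∫ 6y^3 dy = (3/2)y^4
  ∫ -2y^2 dy = -(2/3)y^3
  ∫ y dy = (1/2)y^2
  ∫ 9 dy = 9y
F(y) = -(3/5)y^5 + (3/2)y^4 - (2/3)y^3 + (1/2)y^2 + 9y + C


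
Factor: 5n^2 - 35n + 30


Roots satisfy r1 + r2 = -b/a = 7 and r1*r2 = c/a = 6.
So r1 = 6, r2 = 1.
5n^2 - 35n + 30 = 5(n - r1)(n - r2) = 5(n - 6)(n - 1)


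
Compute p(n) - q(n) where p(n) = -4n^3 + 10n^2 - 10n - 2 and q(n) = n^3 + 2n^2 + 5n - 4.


Distribute the minus sign:
  (-4n^3 + 10n^2 - 10n - 2)
- (n^3 + 2n^2 + 5n - 4)
Negate second polynomial: -n^3 - 2n^2 - 5n + 4
Add: -5n^3 + 8n^2 - 15n + 2


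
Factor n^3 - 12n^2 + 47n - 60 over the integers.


Try integer roots (divisors of -60). n=3: p(3)=0.
Divide out (n - 3): quotient is n^2 - 9n + 20.
Factor the quadratic: (n - 5)(n - 4)
Result: (n - 3)(n - 5)(n - 4)


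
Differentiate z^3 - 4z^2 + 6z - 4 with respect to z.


Apply the power rule term by term:
  d/dz(z^3) = 3z^2
  d/dz(-4z^2) = -8z
  d/dz(6z) = 6
  d/dz(-4) = 0
p'(z) = 3z^2 - 8z + 6


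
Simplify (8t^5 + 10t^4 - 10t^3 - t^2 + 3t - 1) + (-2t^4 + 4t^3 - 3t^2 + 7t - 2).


Align terms by degree and add:
  8t^5 + 10t^4 - 10t^3 - t^2 + 3t - 1
  -2t^4 + 4t^3 - 3t^2 + 7t - 2
= 8t^5 + 8t^4 - 6t^3 - 4t^2 + 10t - 3


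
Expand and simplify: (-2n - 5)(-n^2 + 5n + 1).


Distribute each term of the first polynomial:
  (-2n)(-n^2 + 5n + 1) = 2n^3 - 10n^2 - 2n
  (-5)(-n^2 + 5n + 1) = 5n^2 - 25n - 5
Sum: 2n^3 - 5n^2 - 27n - 5


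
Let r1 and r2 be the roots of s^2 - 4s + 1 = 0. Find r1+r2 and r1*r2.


For as^2+bs+c=0: sum = -b/a, product = c/a.
a=1, b=-4, c=1
Sum = -(-4)/1 = 4
Product = (1)/1 = 1


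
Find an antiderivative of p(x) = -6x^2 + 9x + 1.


Reverse power rule on each term:
  ∫ -6x^2 dx = -2x^3
  ∫ 9x dx = (9/2)x^2
  ∫ 1 dx = x
F(x) = -2x^3 + (9/2)x^2 + x + C
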